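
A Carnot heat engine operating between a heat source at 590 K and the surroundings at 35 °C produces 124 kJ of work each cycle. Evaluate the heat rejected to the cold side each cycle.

T_C = 35 °C → 35 + 273.15 = 308.15 K.
Carnot efficiency: η = 1 − T_C/T_H = 1 − 308.15/590.00 = 0.4777.
Since Q_C/Q_H = T_C/T_H and Q_H = W/η, Q_C = W·T_C/(T_H − T_C) = 124 × 308.15/281.85 = 136 kJ.

Q_C ≈ 136 kJ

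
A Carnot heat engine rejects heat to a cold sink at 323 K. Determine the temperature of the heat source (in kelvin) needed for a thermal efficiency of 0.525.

From η = 1 − T_C/T_H, solving for T_H gives T_H = T_C/(1 − η) = 323.00/(1 − 0.525) = 680.0 K.

T_H ≈ 680.0 K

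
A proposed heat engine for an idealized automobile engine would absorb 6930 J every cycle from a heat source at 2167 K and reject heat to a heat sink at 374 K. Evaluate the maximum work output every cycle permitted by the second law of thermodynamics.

The second-law ceiling is the Carnot efficiency, η_max = 1 − T_C/T_H = 1 − 374.00/2167.00 = 0.8274.
W_max = η_max · Q_H = 0.8274 × 6930 = 5734 J.

W_max ≈ 5734 J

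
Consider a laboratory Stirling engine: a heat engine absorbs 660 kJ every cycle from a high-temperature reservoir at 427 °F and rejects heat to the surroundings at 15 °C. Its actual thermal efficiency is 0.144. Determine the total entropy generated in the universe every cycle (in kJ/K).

T_H = 427 °F → (427 − 32) × 5/9 = 219.44 °C = 492.59 K.
T_C = 15 °C → 15 + 273.15 = 288.15 K.
W = η·Q_H = 0.144 × 660 = 95.04 kJ, so Q_C = Q_H − W = 565.0 kJ.
Reservoir entropy changes: ΔS_H = −Q_H/T_H = −660/492.59 = -1.340 kJ/K and ΔS_C = +Q_C/T_C = 565.0/288.15 = 1.961 kJ/K.
ΔS_univ = −Q_H/T_H + Q_C/T_C = 0.6208 kJ/K (> 0, since η = 0.144 < η_Carnot = 0.415).

ΔS_univ ≈ 0.6208 kJ/K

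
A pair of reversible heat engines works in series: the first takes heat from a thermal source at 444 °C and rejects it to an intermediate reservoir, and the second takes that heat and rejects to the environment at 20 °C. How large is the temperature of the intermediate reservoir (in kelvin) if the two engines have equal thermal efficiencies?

T_H = 444 °C → 444 + 273.15 = 717.15 K.
T_C = 20 °C → 20 + 273.15 = 293.15 K.
Equal efficiencies require 1 − T_m/T_H = 1 − T_C/T_m, i.e. T_m/T_H = T_C/T_m, so T_m = √(T_H·T_C) = √(717.15 × 293.15) = 458.5 K.

T_m ≈ 458.5 K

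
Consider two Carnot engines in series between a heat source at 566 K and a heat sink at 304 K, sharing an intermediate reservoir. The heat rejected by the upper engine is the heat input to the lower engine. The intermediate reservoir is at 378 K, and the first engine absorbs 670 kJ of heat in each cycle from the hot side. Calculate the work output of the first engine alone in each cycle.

W₁ ≈ 222.5 kJ

First-stage efficiency η₁ = 1 − T_m/T_H = 1 − 378.00/566.00 = 0.3322.
W₁ = η₁·Q_H = 0.3322 × 670 = 222.5 kJ.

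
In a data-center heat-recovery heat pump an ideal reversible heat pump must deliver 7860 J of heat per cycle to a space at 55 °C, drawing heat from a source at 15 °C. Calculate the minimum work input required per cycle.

W_in ≈ 958.1 J

T_H = 55 °C → 55 + 273.15 = 328.15 K.
T_C = 15 °C → 15 + 273.15 = 288.15 K.
For a reversible heat pump, COP_HP = T_H/(T_H − T_C) = 328.15/40.00 = 8.2037.
W = Q_H/COP_HP = 7860/8.2037 = 958.1 J.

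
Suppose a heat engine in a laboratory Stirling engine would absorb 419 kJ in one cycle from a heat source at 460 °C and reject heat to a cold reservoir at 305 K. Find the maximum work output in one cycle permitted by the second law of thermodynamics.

T_H = 460 °C → 460 + 273.15 = 733.15 K.
The second-law ceiling is the Carnot efficiency, η_max = 1 − T_C/T_H = 1 − 305.00/733.15 = 0.5840.
W_max = η_max · Q_H = 0.5840 × 419 = 245 kJ.

W_max ≈ 245 kJ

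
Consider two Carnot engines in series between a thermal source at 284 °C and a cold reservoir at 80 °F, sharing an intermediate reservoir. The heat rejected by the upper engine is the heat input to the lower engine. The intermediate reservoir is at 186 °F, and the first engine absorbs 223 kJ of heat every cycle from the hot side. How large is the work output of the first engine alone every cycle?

T_H = 284 °C → 284 + 273.15 = 557.15 K.
T_C = 80 °F → (80 − 32) × 5/9 = 26.67 °C = 299.82 K.
T_m = 186 °F → (186 − 32) × 5/9 = 85.56 °C = 358.71 K.
First-stage efficiency η₁ = 1 − T_m/T_H = 1 − 358.71/557.15 = 0.3562.
W₁ = η₁·Q_H = 0.3562 × 223 = 79.43 kJ.

W₁ ≈ 79.43 kJ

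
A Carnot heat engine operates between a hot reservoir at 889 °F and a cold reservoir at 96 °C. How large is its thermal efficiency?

T_H = 889 °F → (889 − 32) × 5/9 = 476.11 °C = 749.26 K.
T_C = 96 °C → 96 + 273.15 = 369.15 K.
Carnot efficiency: η = 1 − T_C/T_H = 1 − 369.15/749.26 = 0.5073.

η ≈ 0.5073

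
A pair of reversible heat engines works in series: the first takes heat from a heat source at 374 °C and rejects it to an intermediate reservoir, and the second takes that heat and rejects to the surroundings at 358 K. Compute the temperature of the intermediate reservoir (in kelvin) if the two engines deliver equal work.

T_m ≈ 503 K

T_H = 374 °C → 374 + 273.15 = 647.15 K.
For reversible stages Q_m = Q_H·(T_m/T_H). Setting W₁ = Q_H(1 − T_m/T_H) equal to W₂ = Q_m(1 − T_C/T_m) = Q_H·(T_m − T_C)/T_H gives T_H − T_m = T_m − T_C, so T_m = (T_H + T_C)/2 = (647.15 + 358.00)/2 = 503 K.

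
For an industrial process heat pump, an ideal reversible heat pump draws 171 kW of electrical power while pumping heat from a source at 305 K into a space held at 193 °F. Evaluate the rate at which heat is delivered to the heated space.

Q̇_H ≈ 1080 kW

T_H = 193 °F → (193 − 32) × 5/9 = 89.44 °C = 362.59 K.
Reversible heating COP: COP_HP = T_H/(T_H − T_C) = 362.59/57.59 = 6.2956.
Q_H = COP_HP · W = 6.2956 × 171 = 1080 kW.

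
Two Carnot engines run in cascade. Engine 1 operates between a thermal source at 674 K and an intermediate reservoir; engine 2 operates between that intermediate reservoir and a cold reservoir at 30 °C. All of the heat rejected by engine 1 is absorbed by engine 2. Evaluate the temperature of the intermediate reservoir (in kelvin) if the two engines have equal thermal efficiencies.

T_C = 30 °C → 30 + 273.15 = 303.15 K.
Equal efficiencies require 1 − T_m/T_H = 1 − T_C/T_m, i.e. T_m/T_H = T_C/T_m, so T_m = √(T_H·T_C) = √(674.00 × 303.15) = 452 K.

T_m ≈ 452 K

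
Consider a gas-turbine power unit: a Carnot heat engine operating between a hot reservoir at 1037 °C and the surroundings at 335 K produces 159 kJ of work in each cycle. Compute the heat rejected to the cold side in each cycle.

T_H = 1037 °C → 1037 + 273.15 = 1310.15 K.
Since the cycle is reversible, η = 1 − T_C/T_H = 1 − 335.00/1310.15 = 0.7443.
Since Q_C/Q_H = T_C/T_H and Q_H = W/η, Q_C = W·T_C/(T_H − T_C) = 159 × 335.00/975.15 = 54.6 kJ.

Q_C ≈ 54.6 kJ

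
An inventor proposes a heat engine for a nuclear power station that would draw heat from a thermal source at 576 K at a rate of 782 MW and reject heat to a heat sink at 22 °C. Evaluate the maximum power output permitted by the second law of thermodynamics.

Ẇ_max ≈ 381 MW

T_C = 22 °C → 22 + 273.15 = 295.15 K.
The second-law ceiling is the Carnot efficiency, η_max = 1 − T_C/T_H = 1 − 295.15/576.00 = 0.4876.
W_max = η_max · Q_H = 0.4876 × 782 = 381 MW.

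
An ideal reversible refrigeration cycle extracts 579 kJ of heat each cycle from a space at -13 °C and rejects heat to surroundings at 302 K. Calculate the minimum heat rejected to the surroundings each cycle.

T_C = -13 °C → -13 + 273.15 = 260.15 K.
For a reversible cycle Q_H/Q_C = T_H/T_C, so Q_H = Q_C·T_H/T_C = 579 × 302.00/260.15 = 672 kJ.

Q_H ≈ 672 kJ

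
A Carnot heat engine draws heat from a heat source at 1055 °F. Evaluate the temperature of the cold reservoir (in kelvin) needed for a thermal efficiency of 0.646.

T_C ≈ 297.9 K

T_H = 1055 °F → (1055 − 32) × 5/9 = 568.33 °C = 841.48 K.
From η = 1 − T_C/T_H, T_C = T_H·(1 − η) = 841.48 × (1 − 0.646) = 297.9 K.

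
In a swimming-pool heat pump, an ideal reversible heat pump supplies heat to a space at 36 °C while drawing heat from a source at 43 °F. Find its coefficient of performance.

T_H = 36 °C → 36 + 273.15 = 309.15 K.
T_C = 43 °F → (43 − 32) × 5/9 = 6.11 °C = 279.26 K.
Reversible heating COP: COP_HP = T_H/(T_H − T_C) = 309.15/(309.15 − 279.26) = 10.34.

COP_HP ≈ 10.34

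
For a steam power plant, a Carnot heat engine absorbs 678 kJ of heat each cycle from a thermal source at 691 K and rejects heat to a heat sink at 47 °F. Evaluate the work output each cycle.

T_C = 47 °F → (47 − 32) × 5/9 = 8.33 °C = 281.48 K.
η_rev = 1 − T_C/T_H = 1 − 281.48/691.00 = 0.5926.
W = η·Q_H = 0.5926 × 678 = 401.8 kJ.

W ≈ 401.8 kJ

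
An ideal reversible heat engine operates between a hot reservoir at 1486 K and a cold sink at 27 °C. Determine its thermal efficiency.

T_C = 27 °C → 27 + 273.15 = 300.15 K.
The Carnot efficiency is η = 1 − T_C/T_H = 1 − 300.15/1486.00 = 0.798.

η ≈ 0.798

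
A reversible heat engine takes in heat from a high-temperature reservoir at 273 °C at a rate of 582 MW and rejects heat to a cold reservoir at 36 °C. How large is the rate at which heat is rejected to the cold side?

T_H = 273 °C → 273 + 273.15 = 546.15 K.
T_C = 36 °C → 36 + 273.15 = 309.15 K.
η_rev = 1 − T_C/T_H = 1 − 309.15/546.15 = 0.4339.
For a reversible cycle Q_C/Q_H = T_C/T_H, so Q_C = 582 × 309.15/546.15 = 329.4 MW.

Q̇_C ≈ 329.4 MW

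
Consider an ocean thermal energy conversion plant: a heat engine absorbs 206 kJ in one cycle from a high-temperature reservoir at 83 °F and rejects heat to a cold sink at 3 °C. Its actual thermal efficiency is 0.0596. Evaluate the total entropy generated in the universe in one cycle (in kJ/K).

T_H = 83 °F → (83 − 32) × 5/9 = 28.33 °C = 301.48 K.
T_C = 3 °C → 3 + 273.15 = 276.15 K.
W = η·Q_H = 0.0596 × 206 = 12.28 kJ, so Q_C = Q_H − W = 193.7 kJ.
Entropy balance on the reservoirs: −Q_H/T_H = -0.6833 kJ/K, +Q_C/T_C = 0.7015 kJ/K.
ΔS_univ = −Q_H/T_H + Q_C/T_C = 0.0182 kJ/K (> 0, since η = 0.0596 < η_Carnot = 0.084).

ΔS_univ ≈ 0.0182 kJ/K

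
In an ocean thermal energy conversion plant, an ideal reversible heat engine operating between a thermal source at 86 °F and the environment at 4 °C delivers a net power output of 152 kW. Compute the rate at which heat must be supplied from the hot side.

T_H = 86 °F → (86 − 32) × 5/9 = 30.00 °C = 303.15 K.
T_C = 4 °C → 4 + 273.15 = 277.15 K.
For a reversible engine, η = 1 − T_C/T_H = 1 − 277.15/303.15 = 0.0858.
Q_H = W/η = 152/0.0858 = 1772 kW.

Q̇_H ≈ 1772 kW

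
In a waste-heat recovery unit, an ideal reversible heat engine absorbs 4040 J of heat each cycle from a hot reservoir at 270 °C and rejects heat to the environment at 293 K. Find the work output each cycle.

T_H = 270 °C → 270 + 273.15 = 543.15 K.
Carnot efficiency: η = 1 − T_C/T_H = 1 − 293.00/543.15 = 0.4606.
W = η·Q_H = 0.4606 × 4040 = 1861 J.

W ≈ 1861 J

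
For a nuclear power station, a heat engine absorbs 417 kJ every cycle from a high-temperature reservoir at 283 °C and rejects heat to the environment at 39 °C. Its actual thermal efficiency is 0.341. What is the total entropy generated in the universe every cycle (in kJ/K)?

ΔS_univ ≈ 0.131 kJ/K

T_H = 283 °C → 283 + 273.15 = 556.15 K.
T_C = 39 °C → 39 + 273.15 = 312.15 K.
W = η·Q_H = 0.341 × 417 = 142.2 kJ, so Q_C = Q_H − W = 274.8 kJ.
Entropy balance on the reservoirs: −Q_H/T_H = -0.7498 kJ/K, +Q_C/T_C = 0.8804 kJ/K.
ΔS_univ = −Q_H/T_H + Q_C/T_C = 0.131 kJ/K (> 0, since η = 0.341 < η_Carnot = 0.439).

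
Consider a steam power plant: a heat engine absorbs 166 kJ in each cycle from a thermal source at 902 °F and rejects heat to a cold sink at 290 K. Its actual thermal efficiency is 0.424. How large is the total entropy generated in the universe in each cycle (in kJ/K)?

ΔS_univ ≈ 0.110 kJ/K

T_H = 902 °F → (902 − 32) × 5/9 = 483.33 °C = 756.48 K.
W = η·Q_H = 0.424 × 166 = 70.38 kJ, so Q_C = Q_H − W = 95.62 kJ.
Reservoir entropy changes: ΔS_H = −Q_H/T_H = −166/756.48 = -0.2194 kJ/K and ΔS_C = +Q_C/T_C = 95.62/290.00 = 0.3297 kJ/K.
ΔS_univ = −Q_H/T_H + Q_C/T_C = 0.110 kJ/K (> 0, since η = 0.424 < η_Carnot = 0.617).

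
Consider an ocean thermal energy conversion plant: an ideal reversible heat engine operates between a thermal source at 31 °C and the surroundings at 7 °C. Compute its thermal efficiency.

η ≈ 0.07891

T_H = 31 °C → 31 + 273.15 = 304.15 K.
T_C = 7 °C → 7 + 273.15 = 280.15 K.
Since the cycle is reversible, η = 1 − T_C/T_H = 1 − 280.15/304.15 = 0.07891.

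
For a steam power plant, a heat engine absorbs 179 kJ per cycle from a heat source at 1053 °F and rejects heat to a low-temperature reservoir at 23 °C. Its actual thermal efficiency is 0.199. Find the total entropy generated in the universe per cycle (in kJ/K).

T_H = 1053 °F → (1053 − 32) × 5/9 = 567.22 °C = 840.37 K.
T_C = 23 °C → 23 + 273.15 = 296.15 K.
W = η·Q_H = 0.199 × 179 = 35.62 kJ, so Q_C = Q_H − W = 143.4 kJ.
Entropy balance on the reservoirs: −Q_H/T_H = -0.2130 kJ/K, +Q_C/T_C = 0.4841 kJ/K.
ΔS_univ = −Q_H/T_H + Q_C/T_C = 0.2711 kJ/K (> 0, since η = 0.199 < η_Carnot = 0.648).

ΔS_univ ≈ 0.2711 kJ/K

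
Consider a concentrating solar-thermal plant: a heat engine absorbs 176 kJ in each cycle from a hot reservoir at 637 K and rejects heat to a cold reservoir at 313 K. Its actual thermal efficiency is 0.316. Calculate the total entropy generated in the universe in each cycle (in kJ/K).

ΔS_univ ≈ 0.1083 kJ/K

W = η·Q_H = 0.316 × 176 = 55.62 kJ, so Q_C = Q_H − W = 120.4 kJ.
Reservoir entropy changes: ΔS_H = −Q_H/T_H = −176/637.00 = -0.2763 kJ/K and ΔS_C = +Q_C/T_C = 120.4/313.00 = 0.3846 kJ/K.
ΔS_univ = −Q_H/T_H + Q_C/T_C = 0.1083 kJ/K (> 0, since η = 0.316 < η_Carnot = 0.509).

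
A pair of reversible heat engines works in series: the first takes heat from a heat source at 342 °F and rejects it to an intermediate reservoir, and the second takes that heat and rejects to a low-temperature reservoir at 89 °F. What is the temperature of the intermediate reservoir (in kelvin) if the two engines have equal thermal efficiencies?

T_H = 342 °F → (342 − 32) × 5/9 = 172.22 °C = 445.37 K.
T_C = 89 °F → (89 − 32) × 5/9 = 31.67 °C = 304.82 K.
Equal efficiencies require 1 − T_m/T_H = 1 − T_C/T_m, i.e. T_m/T_H = T_C/T_m, so T_m = √(T_H·T_C) = √(445.37 × 304.82) = 368 K.

T_m ≈ 368 K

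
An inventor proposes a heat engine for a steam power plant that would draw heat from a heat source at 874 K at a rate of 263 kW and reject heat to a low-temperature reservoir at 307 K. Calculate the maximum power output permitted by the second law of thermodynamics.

The upper bound on efficiency is η_max = 1 − T_C/T_H = 1 − 307.00/874.00 = 0.6487.
W_max = η_max · Q_H = 0.6487 × 263 = 170.6 kW.

Ẇ_max ≈ 170.6 kW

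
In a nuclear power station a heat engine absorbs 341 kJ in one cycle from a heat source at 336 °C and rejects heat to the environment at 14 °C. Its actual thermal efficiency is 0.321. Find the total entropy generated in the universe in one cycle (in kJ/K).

ΔS_univ ≈ 0.247 kJ/K

T_H = 336 °C → 336 + 273.15 = 609.15 K.
T_C = 14 °C → 14 + 273.15 = 287.15 K.
W = η·Q_H = 0.321 × 341 = 109.5 kJ, so Q_C = Q_H − W = 231.5 kJ.
The hot reservoir loses entropy Q_H/T_H = 341/609.15 = 0.5598 kJ/K; the cold reservoir gains Q_C/T_C = 231.5/287.15 = 0.8063 kJ/K.
ΔS_univ = −Q_H/T_H + Q_C/T_C = 0.247 kJ/K (> 0, since η = 0.321 < η_Carnot = 0.529).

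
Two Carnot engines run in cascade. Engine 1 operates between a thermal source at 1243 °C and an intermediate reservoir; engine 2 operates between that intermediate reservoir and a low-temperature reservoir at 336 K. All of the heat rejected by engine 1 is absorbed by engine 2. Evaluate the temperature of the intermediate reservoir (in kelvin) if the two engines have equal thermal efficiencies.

T_m ≈ 714 K

T_H = 1243 °C → 1243 + 273.15 = 1516.15 K.
Equal efficiencies require 1 − T_m/T_H = 1 − T_C/T_m, i.e. T_m/T_H = T_C/T_m, so T_m = √(T_H·T_C) = √(1516.15 × 336.00) = 714 K.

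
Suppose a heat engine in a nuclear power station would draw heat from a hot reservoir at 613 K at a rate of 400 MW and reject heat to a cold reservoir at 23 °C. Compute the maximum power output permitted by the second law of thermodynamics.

Ẇ_max ≈ 206.8 MW

T_C = 23 °C → 23 + 273.15 = 296.15 K.
By the Carnot theorem, η_max = 1 − T_C/T_H = 1 − 296.15/613.00 = 0.5169.
W_max = η_max · Q_H = 0.5169 × 400 = 206.8 MW.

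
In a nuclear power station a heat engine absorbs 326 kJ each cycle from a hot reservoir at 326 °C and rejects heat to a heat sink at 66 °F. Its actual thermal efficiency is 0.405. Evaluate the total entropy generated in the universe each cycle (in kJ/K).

ΔS_univ ≈ 0.120 kJ/K

T_H = 326 °C → 326 + 273.15 = 599.15 K.
T_C = 66 °F → (66 − 32) × 5/9 = 18.89 °C = 292.04 K.
W = η·Q_H = 0.405 × 326 = 132.0 kJ, so Q_C = Q_H − W = 194.0 kJ.
Entropy balance on the reservoirs: −Q_H/T_H = -0.5441 kJ/K, +Q_C/T_C = 0.6642 kJ/K.
ΔS_univ = −Q_H/T_H + Q_C/T_C = 0.120 kJ/K (> 0, since η = 0.405 < η_Carnot = 0.513).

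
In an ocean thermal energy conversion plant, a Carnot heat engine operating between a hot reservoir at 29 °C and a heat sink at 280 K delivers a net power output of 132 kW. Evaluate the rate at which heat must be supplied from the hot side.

T_H = 29 °C → 29 + 273.15 = 302.15 K.
The Carnot efficiency is η = 1 − T_C/T_H = 1 − 280.00/302.15 = 0.0733.
Q_H = W/η = 132/0.0733 = 1800 kW.

Q̇_H ≈ 1800 kW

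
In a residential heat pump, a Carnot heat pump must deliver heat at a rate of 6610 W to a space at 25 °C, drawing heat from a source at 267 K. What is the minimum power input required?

T_H = 25 °C → 25 + 273.15 = 298.15 K.
The Carnot heat-pump COP is COP_HP = T_H/(T_H − T_C) = 298.15/31.15 = 9.5714.
W = Q_H/COP_HP = 6610/9.5714 = 691 W.

Ẇ_in ≈ 691 W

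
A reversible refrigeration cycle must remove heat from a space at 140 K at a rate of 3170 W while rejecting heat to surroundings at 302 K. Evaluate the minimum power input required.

Ẇ_in ≈ 3670 W

Carnot COP: COP_R = T_C/(T_H − T_C) = 140.00/162.00 = 0.8642.
W = Q_C/COP_R = 3170/0.8642 = 3670 W.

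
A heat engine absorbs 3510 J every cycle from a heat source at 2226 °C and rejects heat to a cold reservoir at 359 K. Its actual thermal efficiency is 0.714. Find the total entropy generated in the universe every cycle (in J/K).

ΔS_univ ≈ 1.392 J/K

T_H = 2226 °C → 2226 + 273.15 = 2499.15 K.
W = η·Q_H = 0.714 × 3510 = 2506 J, so Q_C = Q_H − W = 1004 J.
Entropy balance on the reservoirs: −Q_H/T_H = -1.404 J/K, +Q_C/T_C = 2.796 J/K.
ΔS_univ = −Q_H/T_H + Q_C/T_C = 1.392 J/K (> 0, since η = 0.714 < η_Carnot = 0.856).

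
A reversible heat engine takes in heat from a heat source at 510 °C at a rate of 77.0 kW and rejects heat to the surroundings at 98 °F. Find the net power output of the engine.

T_H = 510 °C → 510 + 273.15 = 783.15 K.
T_C = 98 °F → (98 − 32) × 5/9 = 36.67 °C = 309.82 K.
Carnot efficiency: η = 1 − T_C/T_H = 1 − 309.82/783.15 = 0.6044.
W = η·Q_H = 0.6044 × 77.0 = 46.5 kW.

Ẇ ≈ 46.5 kW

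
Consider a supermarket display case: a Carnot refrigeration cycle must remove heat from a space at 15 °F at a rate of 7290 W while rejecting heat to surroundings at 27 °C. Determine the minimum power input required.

Ẇ_in ≈ 1010 W

T_H = 27 °C → 27 + 273.15 = 300.15 K.
T_C = 15 °F → (15 − 32) × 5/9 = -9.44 °C = 263.71 K.
COP_R = T_C/(T_H − T_C) = 263.71/36.44 = 7.2358.
W = Q_C/COP_R = 7290/7.2358 = 1010 W.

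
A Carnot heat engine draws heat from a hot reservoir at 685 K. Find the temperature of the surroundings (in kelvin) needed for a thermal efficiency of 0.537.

T_C ≈ 317 K

From η = 1 − T_C/T_H, T_C = T_H·(1 − η) = 685.00 × (1 − 0.537) = 317 K.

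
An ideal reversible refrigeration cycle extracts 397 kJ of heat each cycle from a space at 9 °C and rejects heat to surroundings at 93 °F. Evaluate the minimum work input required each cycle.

W_in ≈ 35.02 kJ

T_H = 93 °F → (93 − 32) × 5/9 = 33.89 °C = 307.04 K.
T_C = 9 °C → 9 + 273.15 = 282.15 K.
Carnot COP: COP_R = T_C/(T_H − T_C) = 282.15/24.89 = 11.3364.
W = Q_C/COP_R = 397/11.3364 = 35.02 kJ.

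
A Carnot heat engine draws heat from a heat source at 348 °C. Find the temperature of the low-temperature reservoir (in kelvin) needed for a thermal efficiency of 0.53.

T_H = 348 °C → 348 + 273.15 = 621.15 K.
From η = 1 − T_C/T_H, T_C = T_H·(1 − η) = 621.15 × (1 − 0.53) = 292 K.

T_C ≈ 292 K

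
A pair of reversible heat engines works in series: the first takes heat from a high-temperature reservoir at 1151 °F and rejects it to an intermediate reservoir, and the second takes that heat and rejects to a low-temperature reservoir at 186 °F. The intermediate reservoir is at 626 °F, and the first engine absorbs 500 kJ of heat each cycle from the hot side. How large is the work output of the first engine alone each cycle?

W₁ ≈ 163.0 kJ

T_H = 1151 °F → (1151 − 32) × 5/9 = 621.67 °C = 894.82 K.
T_C = 186 °F → (186 − 32) × 5/9 = 85.56 °C = 358.71 K.
T_m = 626 °F → (626 − 32) × 5/9 = 330.00 °C = 603.15 K.
First-stage efficiency η₁ = 1 − T_m/T_H = 1 − 603.15/894.82 = 0.3260.
W₁ = η₁·Q_H = 0.3260 × 500 = 163.0 kJ.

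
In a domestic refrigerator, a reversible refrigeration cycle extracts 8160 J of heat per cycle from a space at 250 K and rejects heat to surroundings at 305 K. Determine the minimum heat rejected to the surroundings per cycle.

For a reversible cycle Q_H/Q_C = T_H/T_C, so Q_H = Q_C·T_H/T_C = 8160 × 305.00/250.00 = 9960 J.

Q_H ≈ 9960 J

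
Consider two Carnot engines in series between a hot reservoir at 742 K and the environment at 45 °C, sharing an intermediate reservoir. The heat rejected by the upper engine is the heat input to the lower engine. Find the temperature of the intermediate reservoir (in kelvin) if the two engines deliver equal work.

T_C = 45 °C → 45 + 273.15 = 318.15 K.
For reversible stages Q_m = Q_H·(T_m/T_H). Setting W₁ = Q_H(1 − T_m/T_H) equal to W₂ = Q_m(1 − T_C/T_m) = Q_H·(T_m − T_C)/T_H gives T_H − T_m = T_m − T_C, so T_m = (T_H + T_C)/2 = (742.00 + 318.15)/2 = 530 K.

T_m ≈ 530 K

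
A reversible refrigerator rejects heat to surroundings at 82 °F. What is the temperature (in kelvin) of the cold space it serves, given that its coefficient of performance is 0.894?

T_H = 82 °F → (82 − 32) × 5/9 = 27.78 °C = 300.93 K.
COP_R = T_C/(T_H − T_C) ⇒ T_C = T_H·COP_R/(1 + COP_R) = 300.93 × 0.894/(1 + 0.894) = 142 K.

T_C ≈ 142 K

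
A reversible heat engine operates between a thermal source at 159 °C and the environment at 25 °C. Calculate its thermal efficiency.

T_H = 159 °C → 159 + 273.15 = 432.15 K.
T_C = 25 °C → 25 + 273.15 = 298.15 K.
For a reversible engine, η = 1 − T_C/T_H = 1 − 298.15/432.15 = 0.310.

η ≈ 0.310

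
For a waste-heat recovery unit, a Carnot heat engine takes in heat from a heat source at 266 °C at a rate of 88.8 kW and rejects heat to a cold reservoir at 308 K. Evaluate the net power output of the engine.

Ẇ ≈ 38.1 kW

T_H = 266 °C → 266 + 273.15 = 539.15 K.
For a reversible engine, η = 1 − T_C/T_H = 1 − 308.00/539.15 = 0.4287.
W = η·Q_H = 0.4287 × 88.8 = 38.1 kW.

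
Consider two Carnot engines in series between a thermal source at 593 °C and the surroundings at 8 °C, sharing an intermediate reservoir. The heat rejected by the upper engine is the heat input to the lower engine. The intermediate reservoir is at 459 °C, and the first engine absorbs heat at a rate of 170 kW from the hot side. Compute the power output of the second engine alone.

T_H = 593 °C → 593 + 273.15 = 866.15 K.
T_C = 8 °C → 8 + 273.15 = 281.15 K.
T_m = 459 °C → 459 + 273.15 = 732.15 K.
Heat entering the second stage: Q_m = Q_H·(T_m/T_H) = 170 × 732.15/866.15 = 144 kW.
Second-stage efficiency η₂ = 1 − T_C/T_m = 1 − 281.15/732.15 = 0.6160, so W₂ = η₂·Q_m = 88.5 kW.

Ẇ₂ ≈ 88.5 kW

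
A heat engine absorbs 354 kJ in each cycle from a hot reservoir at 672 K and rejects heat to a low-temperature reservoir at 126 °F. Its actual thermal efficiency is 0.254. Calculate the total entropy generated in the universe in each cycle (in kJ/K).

ΔS_univ ≈ 0.2849 kJ/K

T_C = 126 °F → (126 − 32) × 5/9 = 52.22 °C = 325.37 K.
W = η·Q_H = 0.254 × 354 = 89.92 kJ, so Q_C = Q_H − W = 264.1 kJ.
The hot reservoir loses entropy Q_H/T_H = 354/672.00 = 0.5268 kJ/K; the cold reservoir gains Q_C/T_C = 264.1/325.37 = 0.8116 kJ/K.
ΔS_univ = −Q_H/T_H + Q_C/T_C = 0.2849 kJ/K (> 0, since η = 0.254 < η_Carnot = 0.516).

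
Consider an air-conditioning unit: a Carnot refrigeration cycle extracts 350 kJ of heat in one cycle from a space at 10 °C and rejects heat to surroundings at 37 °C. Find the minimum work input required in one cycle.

W_in ≈ 33.4 kJ

T_H = 37 °C → 37 + 273.15 = 310.15 K.
T_C = 10 °C → 10 + 273.15 = 283.15 K.
Carnot COP: COP_R = T_C/(T_H − T_C) = 283.15/27.00 = 10.4870.
W = Q_C/COP_R = 350/10.4870 = 33.4 kJ.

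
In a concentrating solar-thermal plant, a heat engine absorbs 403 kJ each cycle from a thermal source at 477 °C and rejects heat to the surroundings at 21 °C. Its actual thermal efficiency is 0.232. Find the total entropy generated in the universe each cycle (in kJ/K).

T_H = 477 °C → 477 + 273.15 = 750.15 K.
T_C = 21 °C → 21 + 273.15 = 294.15 K.
W = η·Q_H = 0.232 × 403 = 93.50 kJ, so Q_C = Q_H − W = 309.5 kJ.
The hot reservoir loses entropy Q_H/T_H = 403/750.15 = 0.5372 kJ/K; the cold reservoir gains Q_C/T_C = 309.5/294.15 = 1.052 kJ/K.
ΔS_univ = −Q_H/T_H + Q_C/T_C = 0.5150 kJ/K (> 0, since η = 0.232 < η_Carnot = 0.608).

ΔS_univ ≈ 0.5150 kJ/K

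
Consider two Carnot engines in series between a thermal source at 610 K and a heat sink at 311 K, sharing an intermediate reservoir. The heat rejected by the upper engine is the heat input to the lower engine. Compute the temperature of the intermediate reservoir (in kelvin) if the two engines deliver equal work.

For reversible stages Q_m = Q_H·(T_m/T_H). Setting W₁ = Q_H(1 − T_m/T_H) equal to W₂ = Q_m(1 − T_C/T_m) = Q_H·(T_m − T_C)/T_H gives T_H − T_m = T_m − T_C, so T_m = (T_H + T_C)/2 = (610.00 + 311.00)/2 = 460 K.

T_m ≈ 460 K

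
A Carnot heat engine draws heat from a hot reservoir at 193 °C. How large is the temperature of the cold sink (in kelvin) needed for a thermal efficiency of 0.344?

T_H = 193 °C → 193 + 273.15 = 466.15 K.
From η = 1 − T_C/T_H, T_C = T_H·(1 − η) = 466.15 × (1 − 0.344) = 305.8 K.

T_C ≈ 305.8 K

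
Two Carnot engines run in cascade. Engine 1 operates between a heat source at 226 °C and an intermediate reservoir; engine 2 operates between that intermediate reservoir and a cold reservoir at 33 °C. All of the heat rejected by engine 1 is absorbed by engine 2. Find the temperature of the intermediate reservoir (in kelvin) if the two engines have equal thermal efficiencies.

T_H = 226 °C → 226 + 273.15 = 499.15 K.
T_C = 33 °C → 33 + 273.15 = 306.15 K.
Equal efficiencies require 1 − T_m/T_H = 1 − T_C/T_m, i.e. T_m/T_H = T_C/T_m, so T_m = √(T_H·T_C) = √(499.15 × 306.15) = 391 K.

T_m ≈ 391 K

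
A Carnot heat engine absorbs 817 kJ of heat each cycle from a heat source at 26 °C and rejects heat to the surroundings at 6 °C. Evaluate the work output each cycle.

T_H = 26 °C → 26 + 273.15 = 299.15 K.
T_C = 6 °C → 6 + 273.15 = 279.15 K.
Since the cycle is reversible, η = 1 − T_C/T_H = 1 − 279.15/299.15 = 0.0669.
W = η·Q_H = 0.0669 × 817 = 54.6 kJ.

W ≈ 54.6 kJ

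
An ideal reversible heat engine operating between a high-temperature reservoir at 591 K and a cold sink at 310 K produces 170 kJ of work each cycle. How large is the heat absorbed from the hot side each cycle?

The Carnot efficiency is η = 1 − T_C/T_H = 1 − 310.00/591.00 = 0.4755.
Q_H = W/η = 170/0.4755 = 358 kJ.

Q_H ≈ 358 kJ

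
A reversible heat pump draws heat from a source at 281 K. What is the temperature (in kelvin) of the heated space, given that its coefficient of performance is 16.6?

T_H ≈ 299 K

COP_HP = T_H/(T_H − T_C) ⇒ T_H = T_C·COP_HP/(COP_HP − 1) = 281.00 × 16.6/(16.6 − 1) = 299 K.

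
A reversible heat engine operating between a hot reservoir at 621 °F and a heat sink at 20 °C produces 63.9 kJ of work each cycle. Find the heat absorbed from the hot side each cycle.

T_H = 621 °F → (621 − 32) × 5/9 = 327.22 °C = 600.37 K.
T_C = 20 °C → 20 + 273.15 = 293.15 K.
The Carnot efficiency is η = 1 − T_C/T_H = 1 − 293.15/600.37 = 0.5117.
Q_H = W/η = 63.9/0.5117 = 125 kJ.

Q_H ≈ 125 kJ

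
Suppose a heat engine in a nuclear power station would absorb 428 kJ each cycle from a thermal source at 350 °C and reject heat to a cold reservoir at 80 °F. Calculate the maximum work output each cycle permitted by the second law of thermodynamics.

T_H = 350 °C → 350 + 273.15 = 623.15 K.
T_C = 80 °F → (80 − 32) × 5/9 = 26.67 °C = 299.82 K.
The second-law ceiling is the Carnot efficiency, η_max = 1 − T_C/T_H = 1 − 299.82/623.15 = 0.5189.
W_max = η_max · Q_H = 0.5189 × 428 = 222.1 kJ.

W_max ≈ 222.1 kJ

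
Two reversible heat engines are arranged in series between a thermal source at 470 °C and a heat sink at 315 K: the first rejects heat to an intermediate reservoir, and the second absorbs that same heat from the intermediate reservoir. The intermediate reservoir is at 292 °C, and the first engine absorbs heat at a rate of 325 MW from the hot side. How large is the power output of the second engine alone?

Ẇ₂ ≈ 109.4 MW

T_H = 470 °C → 470 + 273.15 = 743.15 K.
T_m = 292 °C → 292 + 273.15 = 565.15 K.
Heat entering the second stage: Q_m = Q_H·(T_m/T_H) = 325 × 565.15/743.15 = 247.2 MW.
Second-stage efficiency η₂ = 1 − T_C/T_m = 1 − 315.00/565.15 = 0.4426, so W₂ = η₂·Q_m = 109.4 MW.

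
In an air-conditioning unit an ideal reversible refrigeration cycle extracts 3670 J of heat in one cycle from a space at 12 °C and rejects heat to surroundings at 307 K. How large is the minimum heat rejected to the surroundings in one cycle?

Q_H ≈ 3950 J

T_C = 12 °C → 12 + 273.15 = 285.15 K.
For a reversible cycle Q_H/Q_C = T_H/T_C, so Q_H = Q_C·T_H/T_C = 3670 × 307.00/285.15 = 3950 J.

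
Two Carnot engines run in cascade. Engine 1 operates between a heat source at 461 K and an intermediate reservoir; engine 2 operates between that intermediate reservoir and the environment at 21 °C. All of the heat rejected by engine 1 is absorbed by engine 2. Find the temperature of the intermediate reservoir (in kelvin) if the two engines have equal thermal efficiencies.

T_m ≈ 368 K

T_C = 21 °C → 21 + 273.15 = 294.15 K.
Equal efficiencies require 1 − T_m/T_H = 1 − T_C/T_m, i.e. T_m/T_H = T_C/T_m, so T_m = √(T_H·T_C) = √(461.00 × 294.15) = 368 K.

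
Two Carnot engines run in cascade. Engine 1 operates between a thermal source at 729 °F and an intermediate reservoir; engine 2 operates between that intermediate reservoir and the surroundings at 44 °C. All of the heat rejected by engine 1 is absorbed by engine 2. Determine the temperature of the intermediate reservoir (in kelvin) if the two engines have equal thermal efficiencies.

T_m ≈ 458 K

T_H = 729 °F → (729 − 32) × 5/9 = 387.22 °C = 660.37 K.
T_C = 44 °C → 44 + 273.15 = 317.15 K.
Equal efficiencies require 1 − T_m/T_H = 1 − T_C/T_m, i.e. T_m/T_H = T_C/T_m, so T_m = √(T_H·T_C) = √(660.37 × 317.15) = 458 K.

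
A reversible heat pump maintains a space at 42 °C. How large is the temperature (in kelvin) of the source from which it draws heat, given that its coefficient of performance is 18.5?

T_H = 42 °C → 42 + 273.15 = 315.15 K.
COP_HP = T_H/(T_H − T_C) ⇒ T_C = T_H·(COP_HP − 1)/COP_HP = 315.15 × (18.5 − 1)/18.5 = 298 K.

T_C ≈ 298 K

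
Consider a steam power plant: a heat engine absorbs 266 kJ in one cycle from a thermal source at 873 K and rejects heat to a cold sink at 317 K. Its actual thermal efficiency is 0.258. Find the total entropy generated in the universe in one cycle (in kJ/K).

W = η·Q_H = 0.258 × 266 = 68.63 kJ, so Q_C = Q_H − W = 197.4 kJ.
Entropy balance on the reservoirs: −Q_H/T_H = -0.3047 kJ/K, +Q_C/T_C = 0.6226 kJ/K.
ΔS_univ = −Q_H/T_H + Q_C/T_C = 0.3179 kJ/K (> 0, since η = 0.258 < η_Carnot = 0.637).

ΔS_univ ≈ 0.3179 kJ/K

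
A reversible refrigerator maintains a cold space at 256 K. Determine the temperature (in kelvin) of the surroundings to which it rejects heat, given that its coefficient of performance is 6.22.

T_H ≈ 297.2 K

COP_R = T_C/(T_H − T_C) ⇒ T_H = T_C·(1 + 1/COP_R) = 256.00 × (1 + 1/6.22) = 297.2 K.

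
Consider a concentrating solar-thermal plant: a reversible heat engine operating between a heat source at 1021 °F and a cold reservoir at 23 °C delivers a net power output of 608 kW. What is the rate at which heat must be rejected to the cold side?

T_H = 1021 °F → (1021 − 32) × 5/9 = 549.44 °C = 822.59 K.
T_C = 23 °C → 23 + 273.15 = 296.15 K.
The Carnot efficiency is η = 1 − T_C/T_H = 1 − 296.15/822.59 = 0.6400.
Since Q_C/Q_H = T_C/T_H and Q_H = W/η, Q_C = W·T_C/(T_H − T_C) = 608 × 296.15/526.44 = 342.0 kW.

Q̇_C ≈ 342.0 kW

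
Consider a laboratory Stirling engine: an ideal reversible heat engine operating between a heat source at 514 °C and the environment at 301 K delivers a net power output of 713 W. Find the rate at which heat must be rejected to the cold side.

Q̇_C ≈ 441 W

T_H = 514 °C → 514 + 273.15 = 787.15 K.
Since the cycle is reversible, η = 1 − T_C/T_H = 1 − 301.00/787.15 = 0.6176.
Since Q_C/Q_H = T_C/T_H and Q_H = W/η, Q_C = W·T_C/(T_H − T_C) = 713 × 301.00/486.15 = 441 W.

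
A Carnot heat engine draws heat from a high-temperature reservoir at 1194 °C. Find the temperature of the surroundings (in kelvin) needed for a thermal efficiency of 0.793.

T_C ≈ 304 K

T_H = 1194 °C → 1194 + 273.15 = 1467.15 K.
From η = 1 − T_C/T_H, T_C = T_H·(1 − η) = 1467.15 × (1 − 0.793) = 304 K.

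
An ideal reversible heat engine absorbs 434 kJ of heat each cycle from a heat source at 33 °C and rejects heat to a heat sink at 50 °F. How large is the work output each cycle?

T_H = 33 °C → 33 + 273.15 = 306.15 K.
T_C = 50 °F → (50 − 32) × 5/9 = 10.00 °C = 283.15 K.
The Carnot efficiency is η = 1 − T_C/T_H = 1 − 283.15/306.15 = 0.0751.
W = η·Q_H = 0.0751 × 434 = 32.6 kJ.

W ≈ 32.6 kJ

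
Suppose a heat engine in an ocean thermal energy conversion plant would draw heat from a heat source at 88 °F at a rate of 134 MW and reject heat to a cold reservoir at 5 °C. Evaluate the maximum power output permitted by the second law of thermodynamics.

Ẇ_max ≈ 11.5 MW

T_H = 88 °F → (88 − 32) × 5/9 = 31.11 °C = 304.26 K.
T_C = 5 °C → 5 + 273.15 = 278.15 K.
The second-law ceiling is the Carnot efficiency, η_max = 1 − T_C/T_H = 1 − 278.15/304.26 = 0.0858.
W_max = η_max · Q_H = 0.0858 × 134 = 11.5 MW.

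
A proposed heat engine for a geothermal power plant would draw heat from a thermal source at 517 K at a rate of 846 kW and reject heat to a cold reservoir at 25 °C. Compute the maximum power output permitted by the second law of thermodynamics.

T_C = 25 °C → 25 + 273.15 = 298.15 K.
The second-law ceiling is the Carnot efficiency, η_max = 1 − T_C/T_H = 1 − 298.15/517.00 = 0.4233.
W_max = η_max · Q_H = 0.4233 × 846 = 358 kW.

Ẇ_max ≈ 358 kW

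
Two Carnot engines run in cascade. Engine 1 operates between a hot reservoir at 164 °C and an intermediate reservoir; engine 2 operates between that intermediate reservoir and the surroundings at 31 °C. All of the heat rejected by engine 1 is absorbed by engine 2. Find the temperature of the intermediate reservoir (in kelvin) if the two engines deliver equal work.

T_H = 164 °C → 164 + 273.15 = 437.15 K.
T_C = 31 °C → 31 + 273.15 = 304.15 K.
For reversible stages Q_m = Q_H·(T_m/T_H). Setting W₁ = Q_H(1 − T_m/T_H) equal to W₂ = Q_m(1 − T_C/T_m) = Q_H·(T_m − T_C)/T_H gives T_H − T_m = T_m − T_C, so T_m = (T_H + T_C)/2 = (437.15 + 304.15)/2 = 370.6 K.

T_m ≈ 370.6 K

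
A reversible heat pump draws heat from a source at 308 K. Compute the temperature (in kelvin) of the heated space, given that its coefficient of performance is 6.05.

T_H ≈ 369 K

COP_HP = T_H/(T_H − T_C) ⇒ T_H = T_C·COP_HP/(COP_HP − 1) = 308.00 × 6.05/(6.05 − 1) = 369 K.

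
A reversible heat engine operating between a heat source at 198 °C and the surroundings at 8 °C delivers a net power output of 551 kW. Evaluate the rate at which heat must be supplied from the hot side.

T_H = 198 °C → 198 + 273.15 = 471.15 K.
T_C = 8 °C → 8 + 273.15 = 281.15 K.
Since the cycle is reversible, η = 1 − T_C/T_H = 1 − 281.15/471.15 = 0.4033.
Q_H = W/η = 551/0.4033 = 1370 kW.

Q̇_H ≈ 1370 kW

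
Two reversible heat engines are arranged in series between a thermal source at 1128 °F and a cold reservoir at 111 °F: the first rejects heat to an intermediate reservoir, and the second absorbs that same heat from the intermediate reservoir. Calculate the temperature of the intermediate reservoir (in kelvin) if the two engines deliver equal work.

T_H = 1128 °F → (1128 − 32) × 5/9 = 608.89 °C = 882.04 K.
T_C = 111 °F → (111 − 32) × 5/9 = 43.89 °C = 317.04 K.
For reversible stages Q_m = Q_H·(T_m/T_H). Setting W₁ = Q_H(1 − T_m/T_H) equal to W₂ = Q_m(1 − T_C/T_m) = Q_H·(T_m − T_C)/T_H gives T_H − T_m = T_m − T_C, so T_m = (T_H + T_C)/2 = (882.04 + 317.04)/2 = 600 K.

T_m ≈ 600 K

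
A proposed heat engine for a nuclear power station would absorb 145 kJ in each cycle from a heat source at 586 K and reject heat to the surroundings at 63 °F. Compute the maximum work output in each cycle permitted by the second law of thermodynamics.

T_C = 63 °F → (63 − 32) × 5/9 = 17.22 °C = 290.37 K.
The upper bound on efficiency is η_max = 1 − T_C/T_H = 1 − 290.37/586.00 = 0.5045.
W_max = η_max · Q_H = 0.5045 × 145 = 73.2 kJ.

W_max ≈ 73.2 kJ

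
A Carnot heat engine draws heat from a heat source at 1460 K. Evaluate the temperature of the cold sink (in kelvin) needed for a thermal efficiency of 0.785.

From η = 1 − T_C/T_H, T_C = T_H·(1 − η) = 1460.00 × (1 − 0.785) = 313.9 K.

T_C ≈ 313.9 K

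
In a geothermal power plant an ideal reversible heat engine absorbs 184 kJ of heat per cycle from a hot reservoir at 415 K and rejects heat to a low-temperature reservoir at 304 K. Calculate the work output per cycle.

η_rev = 1 − T_C/T_H = 1 − 304.00/415.00 = 0.2675.
W = η·Q_H = 0.2675 × 184 = 49.2 kJ.

W ≈ 49.2 kJ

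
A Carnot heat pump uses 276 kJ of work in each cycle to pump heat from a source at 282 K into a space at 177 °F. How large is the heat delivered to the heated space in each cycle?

Q_H ≈ 1360 kJ

T_H = 177 °F → (177 − 32) × 5/9 = 80.56 °C = 353.71 K.
For a reversible heat pump, COP_HP = T_H/(T_H − T_C) = 353.71/71.71 = 4.9327.
Q_H = COP_HP · W = 4.9327 × 276 = 1360 kJ.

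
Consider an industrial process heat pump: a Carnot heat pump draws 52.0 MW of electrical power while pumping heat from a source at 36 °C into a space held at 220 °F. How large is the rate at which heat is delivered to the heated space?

T_H = 220 °F → (220 − 32) × 5/9 = 104.44 °C = 377.59 K.
T_C = 36 °C → 36 + 273.15 = 309.15 K.
Reversible heating COP: COP_HP = T_H/(T_H − T_C) = 377.59/68.44 = 5.5168.
Q_H = COP_HP · W = 5.5168 × 52.0 = 287 MW.

Q̇_H ≈ 287 MW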